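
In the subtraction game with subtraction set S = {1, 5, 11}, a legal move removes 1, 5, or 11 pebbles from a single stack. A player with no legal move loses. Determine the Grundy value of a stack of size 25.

n :  0  1  2  3  4  5  6  7  8  9 10 11 12 13 14 15 16 17 18 19 20 21 22 23 24 25
G :  0  1  0  1  0  1  0  1  0  1  0  1  0  1  0  1  0  1  0  1  0  1  0  1  0  1

1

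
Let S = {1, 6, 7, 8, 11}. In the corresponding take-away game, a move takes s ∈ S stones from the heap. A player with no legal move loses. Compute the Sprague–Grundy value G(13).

5

n :  0  1  2  3  4  5  6  7  8  9 10 11 12 13
G :  0  1  0  1  0  1  2  3  2  3  2  3  4  5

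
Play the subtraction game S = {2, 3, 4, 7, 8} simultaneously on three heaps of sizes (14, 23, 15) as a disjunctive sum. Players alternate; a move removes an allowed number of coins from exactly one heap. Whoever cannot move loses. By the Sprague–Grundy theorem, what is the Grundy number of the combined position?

3

All heaps use S = {2, 3, 4, 7, 8}:
G(0) = 0
G(1) = mex{} = 0
G(2) = mex{0} = 1
G(3) = mex{0,0} = 1
G(4) = mex{1,0,0} = 2
G(5) = mex{1,1,0} = 2
G(6) = mex{2,1,1} = 0
G(7) = mex{2,2,1,0} = 3
G(8) = mex{0,2,2,0,0} = 1
G(9) = mex{3,0,2,1,0} = 4
G(10) = mex{1,3,0,1,1} = 2
G(11) = mex{4,1,3,2,1} = 0
G(12) = mex{2,4,1,2,2} = 0
G(13) = mex{0,2,4,0,2} = 1
G(14) = mex{0,0,2,3,0} = 1
G(15) = mex{1,0,0,1,3} = 2
G(16) = mex{1,1,0,4,1} = 2
G(17) = mex{2,1,1,2,4} = 0
G(18) = mex{2,2,1,0,2} = 3
G(19) = mex{0,2,2,0,0} = 1
G(20) = mex{3,0,2,1,0} = 4
G(21) = mex{1,3,0,1,1} = 2
G(22) = mex{4,1,3,2,1} = 0
G(23) = mex{2,4,1,2,2} = 0
Heap A: G(14) = 1.
Heap B: G(23) = 0.
Heap C: G(15) = 2.
Combined Grundy value = 1 ⊕ 0 ⊕ 2 = 3.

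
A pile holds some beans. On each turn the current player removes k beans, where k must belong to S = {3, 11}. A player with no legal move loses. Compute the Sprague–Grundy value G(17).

n :  0  1  2  3  4  5  6  7  8  9 10 11 12 13 14 15 16 17
G :  0  0  0  1  1  1  0  0  0  1  1  1  2  2  0  0  0  1

1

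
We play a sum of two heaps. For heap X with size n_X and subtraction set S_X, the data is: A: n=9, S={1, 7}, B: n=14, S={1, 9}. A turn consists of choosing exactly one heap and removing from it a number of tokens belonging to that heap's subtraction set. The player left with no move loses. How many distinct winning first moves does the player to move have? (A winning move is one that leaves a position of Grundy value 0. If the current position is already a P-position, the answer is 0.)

4

Heap A, S = {1, 7}:
n : 0 1 2 3 4 5 6 7 8 9
G : 0 1 0 1 0 1 0 1 0 1
G_A(9) = 1.
Heap B, S = {1, 9}:
G(0) = 0
G(1) = mex{0} = 1
G(2) = mex{1} = 0
G(3) = mex{0} = 1
G(4) = mex{1} = 0
G(5) = mex{0} = 1
G(6) = mex{1} = 0
G(7) = mex{0} = 1
G(8) = mex{1} = 0
G(9) = mex{0,0} = 1
G(10) = mex{1,1} = 0
G(11) = mex{0,0} = 1
G(12) = mex{1,1} = 0
G(13) = mex{0,0} = 1
G(14) = mex{1,1} = 0
G_B(14) = 0.
Combined Grundy value = 1 ⊕ 0 = 1.
A winning move leaves total XOR = 0, i.e. changes one component's Grundy value g to g ⊕ X where X is the current total.
Heap A: need g' = 1⊕1 = 0. Options: 9−1→G=0, 9−7→G=0. Hits: 2.
Heap B: need g' = 0⊕1 = 1. Options: 14−1→G=1, 14−9→G=1. Hits: 2.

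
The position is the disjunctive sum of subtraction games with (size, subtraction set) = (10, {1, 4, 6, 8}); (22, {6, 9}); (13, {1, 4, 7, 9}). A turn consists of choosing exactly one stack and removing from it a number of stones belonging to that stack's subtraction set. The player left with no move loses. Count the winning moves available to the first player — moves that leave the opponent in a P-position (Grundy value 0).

3

Stack A, S = {1, 4, 6, 8}:
G(0) = 0
G(1) = mex{0} = 1
G(2) = mex{1} = 0
G(3) = mex{0} = 1
G(4) = mex{1,0} = 2
G(5) = mex{2,1} = 0
G(6) = mex{0,0,0} = 1
G(7) = mex{1,1,1} = 0
G(8) = mex{0,2,0,0} = 1
G(9) = mex{1,0,1,1} = 2
G(10) = mex{2,1,2,0} = 3
G_A(10) = 3.
Stack B, S = {6, 9}:
G(0) = 0
G(1) = mex{} = 0
G(2) = mex{} = 0
G(3) = mex{} = 0
G(4) = mex{} = 0
G(5) = mex{} = 0
G(6) = mex{0} = 1
G(7) = mex{0} = 1
G(8) = mex{0} = 1
G(9) = mex{0,0} = 1
G(10) = mex{0,0} = 1
G(11) = mex{0,0} = 1
G(12) = mex{1,0} = 2
G(13) = mex{1,0} = 2
G(14) = mex{1,0} = 2
G(15) = mex{1,1} = 0
G(16) = mex{1,1} = 0
G(17) = mex{1,1} = 0
G(18) = mex{2,1} = 0
G(19) = mex{2,1} = 0
G(20) = mex{2,1} = 0
G(21) = mex{0,2} = 1
G(22) = mex{0,2} = 1
G_B(22) = 1.
Stack C, S = {1, 4, 7, 9}:
G(0) = 0
G(1) = mex{0} = 1
G(2) = mex{1} = 0
G(3) = mex{0} = 1
G(4) = mex{1,0} = 2
G(5) = mex{2,1} = 0
G(6) = mex{0,0} = 1
G(7) = mex{1,1,0} = 2
G(8) = mex{2,2,1} = 0
G(9) = mex{0,0,0,0} = 1
G(10) = mex{1,1,1,1} = 0
G(11) = mex{0,2,2,0} = 1
G(12) = mex{1,0,0,1} = 2
G(13) = mex{2,1,1,2} = 0
G_C(13) = 0.
Combined Grundy value = 3 ⊕ 1 ⊕ 0 = 2.
A winning move leaves total XOR = 0, i.e. changes one component's Grundy value g to g ⊕ X where X is the current total.
Stack A: need g' = 3⊕2 = 1. Options: 10−1→G=2, 10−4→G=1, 10−6→G=2, 10−8→G=0. Hits: 1.
Stack B: need g' = 1⊕2 = 3. Options: 22−6→G=0, 22−9→G=2. Hits: 0.
Stack C: need g' = 0⊕2 = 2. Options: 13−1→G=2, 13−4→G=1, 13−7→G=1, 13−9→G=2. Hits: 2.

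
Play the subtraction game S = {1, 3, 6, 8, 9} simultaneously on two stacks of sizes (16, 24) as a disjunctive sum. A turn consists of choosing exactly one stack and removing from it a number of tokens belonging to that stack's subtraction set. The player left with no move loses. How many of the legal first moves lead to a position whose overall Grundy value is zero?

All stacks use S = {1, 3, 6, 8, 9}:
n :  0  1  2  3  4  5  6  7  8  9 10 11 12 13 14 15 16 17 18 19 20 21 22 23 24
G :  0  1  0  1  0  1  2  3  2  3  2  3  4  5  0  1  0  1  0  1  2  3  2  3  2
Stack A: G(16) = 0.
Stack B: G(24) = 2.
Combined Grundy value = 0 ⊕ 2 = 2.
A winning move leaves total XOR = 0, i.e. changes one component's Grundy value g to g ⊕ X where X is the current total.
Stack A: need g' = 0⊕2 = 2. Options: 16−1→G=1, 16−3→G=5, 16−6→G=2, 16−8→G=2, 16−9→G=3. Hits: 2.
Stack B: need g' = 2⊕2 = 0. Options: 24−1→G=3, 24−3→G=3, 24−6→G=0, 24−8→G=0, 24−9→G=1. Hits: 2.

4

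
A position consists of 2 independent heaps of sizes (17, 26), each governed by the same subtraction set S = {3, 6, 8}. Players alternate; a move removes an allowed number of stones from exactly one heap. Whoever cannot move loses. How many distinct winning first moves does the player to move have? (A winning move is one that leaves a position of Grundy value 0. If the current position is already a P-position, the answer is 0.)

All heaps use S = {3, 6, 8}:
G(0) = 0
G(1) = mex{} = 0
G(2) = mex{} = 0
G(3) = mex{0} = 1
G(4) = mex{0} = 1
G(5) = mex{0} = 1
G(6) = mex{1,0} = 2
G(7) = mex{1,0} = 2
G(8) = mex{1,0,0} = 2
G(9) = mex{2,1,0} = 3
G(10) = mex{2,1,0} = 3
G(11) = mex{2,1,1} = 0
G(12) = mex{3,2,1} = 0
G(13) = mex{3,2,1} = 0
G(14) = mex{0,2,2} = 1
G(15) = mex{0,3,2} = 1
G(16) = mex{0,3,2} = 1
G(17) = mex{1,0,3} = 2
G(18) = mex{1,0,3} = 2
G(19) = mex{1,0,0} = 2
G(20) = mex{2,1,0} = 3
G(21) = mex{2,1,0} = 3
G(22) = mex{2,1,1} = 0
G(23) = mex{3,2,1} = 0
G(24) = mex{3,2,1} = 0
G(25) = mex{0,2,2} = 1
G(26) = mex{0,3,2} = 1
Heap A: G(17) = 2.
Heap B: G(26) = 1.
Combined Grundy value = 2 ⊕ 1 = 3.
A winning move leaves total XOR = 0, i.e. changes one component's Grundy value g to g ⊕ X where X is the current total.
Heap A: need g' = 2⊕3 = 1. Options: 17−3→G=1, 17−6→G=0, 17−8→G=3. Hits: 1.
Heap B: need g' = 1⊕3 = 2. Options: 26−3→G=0, 26−6→G=3, 26−8→G=2. Hits: 1.

2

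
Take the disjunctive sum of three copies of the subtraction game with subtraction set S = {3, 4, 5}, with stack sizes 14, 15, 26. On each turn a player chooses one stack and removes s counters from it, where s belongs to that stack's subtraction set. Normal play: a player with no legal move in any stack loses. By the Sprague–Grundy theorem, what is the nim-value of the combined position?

All stacks use S = {3, 4, 5}:
n :  0  1  2  3  4  5  6  7  8  9 10 11 12 13 14 15 16 17 18 19 20 21 22 23 24 25 26
G :  0  0  0  1  1  1  2  2  0  0  0  1  1  1  2  2  0  0  0  1  1  1  2  2  0  0  0
Stack A: G(14) = 2.
Stack B: G(15) = 2.
Stack C: G(26) = 0.
Combined Grundy value = 2 ⊕ 2 ⊕ 0 = 0.

0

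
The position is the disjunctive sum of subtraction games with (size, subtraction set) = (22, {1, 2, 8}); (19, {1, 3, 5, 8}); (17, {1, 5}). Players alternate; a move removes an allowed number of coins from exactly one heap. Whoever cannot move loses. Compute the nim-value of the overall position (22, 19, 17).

0

Heap A, S = {1, 2, 8}:
n :  0  1  2  3  4  5  6  7  8  9 10 11 12 13 14 15 16 17 18 19 20 21 22
G :  0  1  2  0  1  2  0  1  2  0  1  2  0  1  2  0  1  2  0  1  2  0  1
G_A(22) = 1.
Heap B, S = {1, 3, 5, 8}:
G(0) = 0
G(1) = mex{0} = 1
G(2) = mex{1} = 0
G(3) = mex{0,0} = 1
G(4) = mex{1,1} = 0
G(5) = mex{0,0,0} = 1
G(6) = mex{1,1,1} = 0
G(7) = mex{0,0,0} = 1
G(8) = mex{1,1,1,0} = 2
G(9) = mex{2,0,0,1} = 3
G(10) = mex{3,1,1,0} = 2
G(11) = mex{2,2,0,1} = 3
G(12) = mex{3,3,1,0} = 2
G(13) = mex{2,2,2,1} = 0
G(14) = mex{0,3,3,0} = 1
G(15) = mex{1,2,2,1} = 0
G(16) = mex{0,0,3,2} = 1
G(17) = mex{1,1,2,3} = 0
G(18) = mex{0,0,0,2} = 1
G(19) = mex{1,1,1,3} = 0
G_B(19) = 0.
Heap C, S = {1, 5}:
G(0) = 0
G(1) = mex{0} = 1
G(2) = mex{1} = 0
G(3) = mex{0} = 1
G(4) = mex{1} = 0
G(5) = mex{0,0} = 1
G(6) = mex{1,1} = 0
G(7) = mex{0,0} = 1
G(8) = mex{1,1} = 0
G(9) = mex{0,0} = 1
G(10) = mex{1,1} = 0
G(11) = mex{0,0} = 1
G(12) = mex{1,1} = 0
G(13) = mex{0,0} = 1
G(14) = mex{1,1} = 0
G(15) = mex{0,0} = 1
G(16) = mex{1,1} = 0
G(17) = mex{0,0} = 1
G_C(17) = 1.
Combined Grundy value = 1 ⊕ 0 ⊕ 1 = 0.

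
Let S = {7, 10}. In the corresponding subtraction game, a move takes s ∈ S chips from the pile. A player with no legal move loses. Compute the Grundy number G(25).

G(0) = 0
G(1) = mex{} = 0
G(2) = mex{} = 0
G(3) = mex{} = 0
G(4) = mex{} = 0
G(5) = mex{} = 0
G(6) = mex{} = 0
G(7) = mex{0} = 1
G(8) = mex{0} = 1
G(9) = mex{0} = 1
G(10) = mex{0,0} = 1
G(11) = mex{0,0} = 1
G(12) = mex{0,0} = 1
G(13) = mex{0,0} = 1
G(14) = mex{1,0} = 2
G(15) = mex{1,0} = 2
G(16) = mex{1,0} = 2
G(17) = mex{1,1} = 0
G(18) = mex{1,1} = 0
G(19) = mex{1,1} = 0
G(20) = mex{1,1} = 0
G(21) = mex{2,1} = 0
G(22) = mex{2,1} = 0
G(23) = mex{2,1} = 0
G(24) = mex{0,2} = 1
G(25) = mex{0,2} = 1

1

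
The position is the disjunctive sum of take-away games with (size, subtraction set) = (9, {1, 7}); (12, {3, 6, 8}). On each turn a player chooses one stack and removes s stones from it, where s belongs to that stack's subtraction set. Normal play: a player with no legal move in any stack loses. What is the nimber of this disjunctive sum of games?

Stack A, S = {1, 7}:
G(0) = 0
G(1) = mex{0} = 1
G(2) = mex{1} = 0
G(3) = mex{0} = 1
G(4) = mex{1} = 0
G(5) = mex{0} = 1
G(6) = mex{1} = 0
G(7) = mex{0,0} = 1
G(8) = mex{1,1} = 0
G(9) = mex{0,0} = 1
G_A(9) = 1.
Stack B, S = {3, 6, 8}:
n :  0  1  2  3  4  5  6  7  8  9 10 11 12
G :  0  0  0  1  1  1  2  2  2  3  3  0  0
G_B(12) = 0.
Combined Grundy value = 1 ⊕ 0 = 1.

1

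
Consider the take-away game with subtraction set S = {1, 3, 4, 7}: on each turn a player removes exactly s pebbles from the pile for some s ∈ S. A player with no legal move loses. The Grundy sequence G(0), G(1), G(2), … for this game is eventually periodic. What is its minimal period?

8

G(0) = 0
G(1) = mex{0} = 1
G(2) = mex{1} = 0
G(3) = mex{0,0} = 1
G(4) = mex{1,1,0} = 2
G(5) = mex{2,0,1} = 3
G(6) = mex{3,1,0} = 2
G(7) = mex{2,2,1,0} = 3
G(8) = mex{3,3,2,1} = 0
G(9) = mex{0,2,3,0} = 1
G(10) = mex{1,3,2,1} = 0
G(11) = mex{0,0,3,2} = 1
G(12) = mex{1,1,0,3} = 2
G(13) = mex{2,0,1,2} = 3
G(14) = mex{3,1,0,3} = 2
G(15) = mex{2,2,1,0} = 3
G(16) = mex{3,3,2,1} = 0
G(17) = mex{0,2,3,0} = 1
G(n+8) = G(n) holds for n = 0,…,6 (a full window of length max(S) = 7), so the sequence is purely periodic with period 8.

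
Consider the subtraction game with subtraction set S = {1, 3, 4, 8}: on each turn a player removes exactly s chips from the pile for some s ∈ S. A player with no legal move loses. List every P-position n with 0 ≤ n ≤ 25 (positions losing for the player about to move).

G(0) = 0
G(1) = mex{0} = 1
G(2) = mex{1} = 0
G(3) = mex{0,0} = 1
G(4) = mex{1,1,0} = 2
G(5) = mex{2,0,1} = 3
G(6) = mex{3,1,0} = 2
G(7) = mex{2,2,1} = 0
G(8) = mex{0,3,2,0} = 1
G(9) = mex{1,2,3,1} = 0
G(10) = mex{0,0,2,0} = 1
G(11) = mex{1,1,0,1} = 2
G(12) = mex{2,0,1,2} = 3
G(13) = mex{3,1,0,3} = 2
G(14) = mex{2,2,1,2} = 0
G(15) = mex{0,3,2,0} = 1
G(16) = mex{1,2,3,1} = 0
G(17) = mex{0,0,2,0} = 1
G(18) = mex{1,1,0,1} = 2
G(19) = mex{2,0,1,2} = 3
G(20) = mex{3,1,0,3} = 2
G(21) = mex{2,2,1,2} = 0
G(22) = mex{0,3,2,0} = 1
G(23) = mex{1,2,3,1} = 0
G(24) = mex{0,0,2,0} = 1
G(25) = mex{1,1,0,1} = 2
P-positions are exactly the n with G(n) = 0.

0, 2, 7, 9, 14, 16, 21, 23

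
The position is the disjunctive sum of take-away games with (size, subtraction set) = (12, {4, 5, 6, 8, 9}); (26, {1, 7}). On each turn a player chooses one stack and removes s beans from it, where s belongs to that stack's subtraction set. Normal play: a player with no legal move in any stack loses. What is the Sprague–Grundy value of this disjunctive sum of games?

Stack A, S = {4, 5, 6, 8, 9}:
G(0) = 0
G(1) = mex{} = 0
G(2) = mex{} = 0
G(3) = mex{} = 0
G(4) = mex{0} = 1
G(5) = mex{0,0} = 1
G(6) = mex{0,0,0} = 1
G(7) = mex{0,0,0} = 1
G(8) = mex{1,0,0,0} = 2
G(9) = mex{1,1,0,0,0} = 2
G(10) = mex{1,1,1,0,0} = 2
G(11) = mex{1,1,1,0,0} = 2
G(12) = mex{2,1,1,1,0} = 3
G_A(12) = 3.
Stack B, S = {1, 7}:
n :  0  1  2  3  4  5  6  7  8  9 10 11 12 13 14 15 16 17 18 19 20 21 22 23 24 25 26
G :  0  1  0  1  0  1  0  1  0  1  0  1  0  1  0  1  0  1  0  1  0  1  0  1  0  1  0
G_B(26) = 0.
Combined Grundy value = 3 ⊕ 0 = 3.

3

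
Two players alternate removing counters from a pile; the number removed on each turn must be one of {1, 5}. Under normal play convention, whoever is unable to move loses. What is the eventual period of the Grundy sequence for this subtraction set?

n :  0  1  2  3  4  5  6  7  8  9 10 11 12 13 14
G :  0  1  0  1  0  1  0  1  0  1  0  1  0  1  0
G(n+2) = G(n) holds for n = 0,…,4 (a full window of length max(S) = 5), so the sequence is purely periodic with period 2.

2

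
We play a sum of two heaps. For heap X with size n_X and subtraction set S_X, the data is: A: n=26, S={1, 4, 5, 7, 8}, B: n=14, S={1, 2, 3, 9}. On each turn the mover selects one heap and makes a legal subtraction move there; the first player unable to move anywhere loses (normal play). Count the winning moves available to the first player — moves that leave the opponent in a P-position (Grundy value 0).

Heap A, S = {1, 4, 5, 7, 8}:
G(0) = 0
G(1) = mex{0} = 1
G(2) = mex{1} = 0
G(3) = mex{0} = 1
G(4) = mex{1,0} = 2
G(5) = mex{2,1,0} = 3
G(6) = mex{3,0,1} = 2
G(7) = mex{2,1,0,0} = 3
G(8) = mex{3,2,1,1,0} = 4
G(9) = mex{4,3,2,0,1} = 5
G(10) = mex{5,2,3,1,0} = 4
G(11) = mex{4,3,2,2,1} = 0
G(12) = mex{0,4,3,3,2} = 1
G(13) = mex{1,5,4,2,3} = 0
G(14) = mex{0,4,5,3,2} = 1
G(15) = mex{1,0,4,4,3} = 2
G(16) = mex{2,1,0,5,4} = 3
G(17) = mex{3,0,1,4,5} = 2
G(18) = mex{2,1,0,0,4} = 3
G(19) = mex{3,2,1,1,0} = 4
G(20) = mex{4,3,2,0,1} = 5
G(21) = mex{5,2,3,1,0} = 4
G(22) = mex{4,3,2,2,1} = 0
G(23) = mex{0,4,3,3,2} = 1
G(24) = mex{1,5,4,2,3} = 0
G(25) = mex{0,4,5,3,2} = 1
G(26) = mex{1,0,4,4,3} = 2
G_A(26) = 2.
Heap B, S = {1, 2, 3, 9}:
G(0) = 0
G(1) = mex{0} = 1
G(2) = mex{1,0} = 2
G(3) = mex{2,1,0} = 3
G(4) = mex{3,2,1} = 0
G(5) = mex{0,3,2} = 1
G(6) = mex{1,0,3} = 2
G(7) = mex{2,1,0} = 3
G(8) = mex{3,2,1} = 0
G(9) = mex{0,3,2,0} = 1
G(10) = mex{1,0,3,1} = 2
G(11) = mex{2,1,0,2} = 3
G(12) = mex{3,2,1,3} = 0
G(13) = mex{0,3,2,0} = 1
G(14) = mex{1,0,3,1} = 2
G_B(14) = 2.
Combined Grundy value = 2 ⊕ 2 = 0.
A winning move leaves total XOR = 0, i.e. changes one component's Grundy value g to g ⊕ X where X is the current total.
Heap A: target g' = 2⊕0 = 2, but every legal move changes the Grundy value (mex property), so 0 moves.
Heap B: target g' = 2⊕0 = 2, but every legal move changes the Grundy value (mex property), so 0 moves.

0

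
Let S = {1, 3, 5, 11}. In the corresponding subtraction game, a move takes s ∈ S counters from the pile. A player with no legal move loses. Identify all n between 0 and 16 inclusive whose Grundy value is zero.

n :  0  1  2  3  4  5  6  7  8  9 10 11 12 13 14 15 16
G :  0  1  0  1  0  1  0  1  0  1  0  1  0  1  0  1  0
P-positions are exactly the n with G(n) = 0.

0, 2, 4, 6, 8, 10, 12, 14, 16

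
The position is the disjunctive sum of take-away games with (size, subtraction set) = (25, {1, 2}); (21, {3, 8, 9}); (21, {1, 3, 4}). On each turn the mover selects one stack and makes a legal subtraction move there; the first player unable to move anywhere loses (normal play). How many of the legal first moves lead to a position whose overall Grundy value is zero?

0

Stack A, S = {1, 2}:
G(0) = 0
G(1) = mex{0} = 1
G(2) = mex{1,0} = 2
G(3) = mex{2,1} = 0
G(4) = mex{0,2} = 1
G(5) = mex{1,0} = 2
G(6) = mex{2,1} = 0
G(7) = mex{0,2} = 1
G(8) = mex{1,0} = 2
G(9) = mex{2,1} = 0
G(10) = mex{0,2} = 1
G(11) = mex{1,0} = 2
G(12) = mex{2,1} = 0
G(13) = mex{0,2} = 1
G(14) = mex{1,0} = 2
G(15) = mex{2,1} = 0
G(16) = mex{0,2} = 1
G(17) = mex{1,0} = 2
G(18) = mex{2,1} = 0
G(19) = mex{0,2} = 1
G(20) = mex{1,0} = 2
G(21) = mex{2,1} = 0
G(22) = mex{0,2} = 1
G(23) = mex{1,0} = 2
G(24) = mex{2,1} = 0
G(25) = mex{0,2} = 1
G_A(25) = 1.
Stack B, S = {3, 8, 9}:
G(0) = 0
G(1) = mex{} = 0
G(2) = mex{} = 0
G(3) = mex{0} = 1
G(4) = mex{0} = 1
G(5) = mex{0} = 1
G(6) = mex{1} = 0
G(7) = mex{1} = 0
G(8) = mex{1,0} = 2
G(9) = mex{0,0,0} = 1
G(10) = mex{0,0,0} = 1
G(11) = mex{2,1,0} = 3
G(12) = mex{1,1,1} = 0
G(13) = mex{1,1,1} = 0
G(14) = mex{3,0,1} = 2
G(15) = mex{0,0,0} = 1
G(16) = mex{0,2,0} = 1
G(17) = mex{2,1,2} = 0
G(18) = mex{1,1,1} = 0
G(19) = mex{1,3,1} = 0
G(20) = mex{0,0,3} = 1
G(21) = mex{0,0,0} = 1
G_B(21) = 1.
Stack C, S = {1, 3, 4}:
n :  0  1  2  3  4  5  6  7  8  9 10 11 12 13 14 15 16 17 18 19 20 21
G :  0  1  0  1  2  3  2  0  1  0  1  2  3  2  0  1  0  1  2  3  2  0
G_C(21) = 0.
Combined Grundy value = 1 ⊕ 1 ⊕ 0 = 0.
A winning move leaves total XOR = 0, i.e. changes one component's Grundy value g to g ⊕ X where X is the current total.
Stack A: target g' = 1⊕0 = 1, but every legal move changes the Grundy value (mex property), so 0 moves.
Stack B: target g' = 1⊕0 = 1, but every legal move changes the Grundy value (mex property), so 0 moves.
Stack C: target g' = 0⊕0 = 0, but every legal move changes the Grundy value (mex property), so 0 moves.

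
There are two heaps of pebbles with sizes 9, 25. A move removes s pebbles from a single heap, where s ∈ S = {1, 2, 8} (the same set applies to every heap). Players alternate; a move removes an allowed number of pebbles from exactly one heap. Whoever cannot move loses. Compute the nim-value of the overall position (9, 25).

1

All heaps use S = {1, 2, 8}:
n :  0  1  2  3  4  5  6  7  8  9 10 11 12 13 14 15 16 17 18 19 20 21 22 23 24 25
G :  0  1  2  0  1  2  0  1  2  0  1  2  0  1  2  0  1  2  0  1  2  0  1  2  0  1
Heap A: G(9) = 0.
Heap B: G(25) = 1.
Combined Grundy value = 0 ⊕ 1 = 1.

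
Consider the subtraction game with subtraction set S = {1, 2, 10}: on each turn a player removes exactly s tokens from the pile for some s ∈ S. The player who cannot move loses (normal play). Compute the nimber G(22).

1

n :  0  1  2  3  4  5  6  7  8  9 10 11 12 13 14 15 16 17 18 19 20 21 22
G :  0  1  2  0  1  2  0  1  2  0  1  2  0  1  2  0  1  2  0  1  2  0  1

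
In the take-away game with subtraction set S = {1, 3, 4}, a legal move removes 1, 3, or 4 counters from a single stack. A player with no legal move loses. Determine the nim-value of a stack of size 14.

G(0) = 0
G(1) = mex{0} = 1
G(2) = mex{1} = 0
G(3) = mex{0,0} = 1
G(4) = mex{1,1,0} = 2
G(5) = mex{2,0,1} = 3
G(6) = mex{3,1,0} = 2
G(7) = mex{2,2,1} = 0
G(8) = mex{0,3,2} = 1
G(9) = mex{1,2,3} = 0
G(10) = mex{0,0,2} = 1
G(11) = mex{1,1,0} = 2
G(12) = mex{2,0,1} = 3
G(13) = mex{3,1,0} = 2
G(14) = mex{2,2,1} = 0

0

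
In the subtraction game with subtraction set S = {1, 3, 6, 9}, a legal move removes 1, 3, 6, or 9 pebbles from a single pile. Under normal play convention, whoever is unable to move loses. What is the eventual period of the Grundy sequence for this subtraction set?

n :  0  1  2  3  4  5  6  7  8  9 10 11 12 13 14 15 16 17 18 19 20 21 22 23 24 25
G :  0  1  0  1  0  1  2  3  2  3  2  3  0  1  0  1  0  1  2  3  2  3  2  3  0  1
G(n+12) = G(n) holds for n = 0,…,8 (a full window of length max(S) = 9), so the sequence is purely periodic with period 12.

12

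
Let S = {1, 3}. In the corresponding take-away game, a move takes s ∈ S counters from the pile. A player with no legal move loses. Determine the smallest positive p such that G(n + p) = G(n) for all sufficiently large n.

2

G(0) = 0
G(1) = mex{0} = 1
G(2) = mex{1} = 0
G(3) = mex{0,0} = 1
G(4) = mex{1,1} = 0
G(5) = mex{0,0} = 1
G(6) = mex{1,1} = 0
G(7) = mex{0,0} = 1
G(8) = mex{1,1} = 0
G(9) = mex{0,0} = 1
G(10) = mex{1,1} = 0
G(11) = mex{0,0} = 1
G(12) = mex{1,1} = 0
G(13) = mex{0,0} = 1
G(14) = mex{1,1} = 0
G(n+2) = G(n) holds for n = 0,…,2 (a full window of length max(S) = 3), so the sequence is purely periodic with period 2.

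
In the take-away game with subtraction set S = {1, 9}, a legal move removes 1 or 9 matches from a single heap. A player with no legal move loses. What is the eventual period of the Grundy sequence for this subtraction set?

G(0) = 0
G(1) = mex{0} = 1
G(2) = mex{1} = 0
G(3) = mex{0} = 1
G(4) = mex{1} = 0
G(5) = mex{0} = 1
G(6) = mex{1} = 0
G(7) = mex{0} = 1
G(8) = mex{1} = 0
G(9) = mex{0,0} = 1
G(10) = mex{1,1} = 0
G(11) = mex{0,0} = 1
G(12) = mex{1,1} = 0
G(13) = mex{0,0} = 1
G(14) = mex{1,1} = 0
G(n+2) = G(n) holds for n = 0,…,8 (a full window of length max(S) = 9), so the sequence is purely periodic with period 2.

2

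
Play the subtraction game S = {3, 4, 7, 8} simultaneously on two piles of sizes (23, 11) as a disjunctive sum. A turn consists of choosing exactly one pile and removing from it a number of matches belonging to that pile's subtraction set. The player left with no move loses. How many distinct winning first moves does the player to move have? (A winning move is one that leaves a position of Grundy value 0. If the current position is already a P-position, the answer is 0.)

0

All piles use S = {3, 4, 7, 8}:
G(0) = 0
G(1) = mex{} = 0
G(2) = mex{} = 0
G(3) = mex{0} = 1
G(4) = mex{0,0} = 1
G(5) = mex{0,0} = 1
G(6) = mex{1,0} = 2
G(7) = mex{1,1,0} = 2
G(8) = mex{1,1,0,0} = 2
G(9) = mex{2,1,0,0} = 3
G(10) = mex{2,2,1,0} = 3
G(11) = mex{2,2,1,1} = 0
G(12) = mex{3,2,1,1} = 0
G(13) = mex{3,3,2,1} = 0
G(14) = mex{0,3,2,2} = 1
G(15) = mex{0,0,2,2} = 1
G(16) = mex{0,0,3,2} = 1
G(17) = mex{1,0,3,3} = 2
G(18) = mex{1,1,0,3} = 2
G(19) = mex{1,1,0,0} = 2
G(20) = mex{2,1,0,0} = 3
G(21) = mex{2,2,1,0} = 3
G(22) = mex{2,2,1,1} = 0
G(23) = mex{3,2,1,1} = 0
Pile A: G(23) = 0.
Pile B: G(11) = 0.
Combined Grundy value = 0 ⊕ 0 = 0.
A winning move leaves total XOR = 0, i.e. changes one component's Grundy value g to g ⊕ X where X is the current total.
Pile A: target g' = 0⊕0 = 0, but every legal move changes the Grundy value (mex property), so 0 moves.
Pile B: target g' = 0⊕0 = 0, but every legal move changes the Grundy value (mex property), so 0 moves.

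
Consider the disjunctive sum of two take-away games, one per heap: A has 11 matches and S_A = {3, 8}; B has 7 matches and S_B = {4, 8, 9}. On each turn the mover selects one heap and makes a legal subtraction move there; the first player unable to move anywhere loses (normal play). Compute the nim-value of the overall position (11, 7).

Heap A, S = {3, 8}:
n :  0  1  2  3  4  5  6  7  8  9 10 11
G :  0  0  0  1  1  1  0  0  2  1  1  0
G_A(11) = 0.
Heap B, S = {4, 8, 9}:
n : 0 1 2 3 4 5 6 7
G : 0 0 0 0 1 1 1 1
G_B(7) = 1.
Combined Grundy value = 0 ⊕ 1 = 1.

1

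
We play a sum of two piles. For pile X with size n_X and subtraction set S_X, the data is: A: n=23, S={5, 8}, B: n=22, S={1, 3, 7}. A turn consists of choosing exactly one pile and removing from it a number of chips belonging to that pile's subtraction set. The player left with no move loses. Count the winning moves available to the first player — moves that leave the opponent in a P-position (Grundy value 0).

Pile A, S = {5, 8}:
G(0) = 0
G(1) = mex{} = 0
G(2) = mex{} = 0
G(3) = mex{} = 0
G(4) = mex{} = 0
G(5) = mex{0} = 1
G(6) = mex{0} = 1
G(7) = mex{0} = 1
G(8) = mex{0,0} = 1
G(9) = mex{0,0} = 1
G(10) = mex{1,0} = 2
G(11) = mex{1,0} = 2
G(12) = mex{1,0} = 2
G(13) = mex{1,1} = 0
G(14) = mex{1,1} = 0
G(15) = mex{2,1} = 0
G(16) = mex{2,1} = 0
G(17) = mex{2,1} = 0
G(18) = mex{0,2} = 1
G(19) = mex{0,2} = 1
G(20) = mex{0,2} = 1
G(21) = mex{0,0} = 1
G(22) = mex{0,0} = 1
G(23) = mex{1,0} = 2
G_A(23) = 2.
Pile B, S = {1, 3, 7}:
G(0) = 0
G(1) = mex{0} = 1
G(2) = mex{1} = 0
G(3) = mex{0,0} = 1
G(4) = mex{1,1} = 0
G(5) = mex{0,0} = 1
G(6) = mex{1,1} = 0
G(7) = mex{0,0,0} = 1
G(8) = mex{1,1,1} = 0
G(9) = mex{0,0,0} = 1
G(10) = mex{1,1,1} = 0
G(11) = mex{0,0,0} = 1
G(12) = mex{1,1,1} = 0
G(13) = mex{0,0,0} = 1
G(14) = mex{1,1,1} = 0
G(15) = mex{0,0,0} = 1
G(16) = mex{1,1,1} = 0
G(17) = mex{0,0,0} = 1
G(18) = mex{1,1,1} = 0
G(19) = mex{0,0,0} = 1
G(20) = mex{1,1,1} = 0
G(21) = mex{0,0,0} = 1
G(22) = mex{1,1,1} = 0
G_B(22) = 0.
Combined Grundy value = 2 ⊕ 0 = 2.
A winning move leaves total XOR = 0, i.e. changes one component's Grundy value g to g ⊕ X where X is the current total.
Pile A: need g' = 2⊕2 = 0. Options: 23−5→G=1, 23−8→G=0. Hits: 1.
Pile B: need g' = 0⊕2 = 2. Options: 22−1→G=1, 22−3→G=1, 22−7→G=1. Hits: 0.

1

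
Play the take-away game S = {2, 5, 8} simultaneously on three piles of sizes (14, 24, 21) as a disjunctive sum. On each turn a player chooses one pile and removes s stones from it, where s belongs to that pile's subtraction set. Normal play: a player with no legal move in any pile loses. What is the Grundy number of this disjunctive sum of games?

0

All piles use S = {2, 5, 8}:
n :  0  1  2  3  4  5  6  7  8  9 10 11 12 13 14 15 16 17 18 19 20 21 22 23 24
G :  0  0  1  1  0  2  1  0  2  1  0  0  1  1  0  2  1  0  2  1  0  0  1  1  0
Pile A: G(14) = 0.
Pile B: G(24) = 0.
Pile C: G(21) = 0.
Combined Grundy value = 0 ⊕ 0 ⊕ 0 = 0.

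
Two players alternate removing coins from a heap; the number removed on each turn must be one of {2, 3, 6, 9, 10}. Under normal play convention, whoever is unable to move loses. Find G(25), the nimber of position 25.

0

G(0) = 0
G(1) = mex{} = 0
G(2) = mex{0} = 1
G(3) = mex{0,0} = 1
G(4) = mex{1,0} = 2
G(5) = mex{1,1} = 0
G(6) = mex{2,1,0} = 3
G(7) = mex{0,2,0} = 1
G(8) = mex{3,0,1} = 2
G(9) = mex{1,3,1,0} = 2
G(10) = mex{2,1,2,0,0} = 3
G(11) = mex{2,2,0,1,0} = 3
G(12) = mex{3,2,3,1,1} = 0
G(13) = mex{3,3,1,2,1} = 0
G(14) = mex{0,3,2,0,2} = 1
G(15) = mex{0,0,2,3,0} = 1
G(16) = mex{1,0,3,1,3} = 2
G(17) = mex{1,1,3,2,1} = 0
G(18) = mex{2,1,0,2,2} = 3
G(19) = mex{0,2,0,3,2} = 1
G(20) = mex{3,0,1,3,3} = 2
G(21) = mex{1,3,1,0,3} = 2
G(22) = mex{2,1,2,0,0} = 3
G(23) = mex{2,2,0,1,0} = 3
G(24) = mex{3,2,3,1,1} = 0
G(25) = mex{3,3,1,2,1} = 0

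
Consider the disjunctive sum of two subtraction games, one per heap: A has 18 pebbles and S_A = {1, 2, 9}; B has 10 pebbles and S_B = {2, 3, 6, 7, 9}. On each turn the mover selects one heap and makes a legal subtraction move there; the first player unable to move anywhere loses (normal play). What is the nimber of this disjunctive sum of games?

1

Heap A, S = {1, 2, 9}:
G(0) = 0
G(1) = mex{0} = 1
G(2) = mex{1,0} = 2
G(3) = mex{2,1} = 0
G(4) = mex{0,2} = 1
G(5) = mex{1,0} = 2
G(6) = mex{2,1} = 0
G(7) = mex{0,2} = 1
G(8) = mex{1,0} = 2
G(9) = mex{2,1,0} = 3
G(10) = mex{3,2,1} = 0
G(11) = mex{0,3,2} = 1
G(12) = mex{1,0,0} = 2
G(13) = mex{2,1,1} = 0
G(14) = mex{0,2,2} = 1
G(15) = mex{1,0,0} = 2
G(16) = mex{2,1,1} = 0
G(17) = mex{0,2,2} = 1
G(18) = mex{1,0,3} = 2
G_A(18) = 2.
Heap B, S = {2, 3, 6, 7, 9}:
n :  0  1  2  3  4  5  6  7  8  9 10
G :  0  0  1  1  2  0  3  1  2  2  3
G_B(10) = 3.
Combined Grundy value = 2 ⊕ 3 = 1.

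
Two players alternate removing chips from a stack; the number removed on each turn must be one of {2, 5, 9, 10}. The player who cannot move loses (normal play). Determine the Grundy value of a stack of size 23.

0

n :  0  1  2  3  4  5  6  7  8  9 10 11 12 13 14 15 16 17 18 19 20 21 22 23
G :  0  0  1  1  0  2  1  0  0  1  1  2  2  3  3  0  4  1  2  0  3  1  0  0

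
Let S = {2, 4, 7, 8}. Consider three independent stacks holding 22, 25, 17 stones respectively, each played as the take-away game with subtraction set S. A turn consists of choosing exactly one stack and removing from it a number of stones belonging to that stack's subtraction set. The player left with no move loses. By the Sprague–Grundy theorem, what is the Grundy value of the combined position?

All stacks use S = {2, 4, 7, 8}:
G(0) = 0
G(1) = mex{} = 0
G(2) = mex{0} = 1
G(3) = mex{0} = 1
G(4) = mex{1,0} = 2
G(5) = mex{1,0} = 2
G(6) = mex{2,1} = 0
G(7) = mex{2,1,0} = 3
G(8) = mex{0,2,0,0} = 1
G(9) = mex{3,2,1,0} = 4
G(10) = mex{1,0,1,1} = 2
G(11) = mex{4,3,2,1} = 0
G(12) = mex{2,1,2,2} = 0
G(13) = mex{0,4,0,2} = 1
G(14) = mex{0,2,3,0} = 1
G(15) = mex{1,0,1,3} = 2
G(16) = mex{1,0,4,1} = 2
G(17) = mex{2,1,2,4} = 0
G(18) = mex{2,1,0,2} = 3
G(19) = mex{0,2,0,0} = 1
G(20) = mex{3,2,1,0} = 4
G(21) = mex{1,0,1,1} = 2
G(22) = mex{4,3,2,1} = 0
G(23) = mex{2,1,2,2} = 0
G(24) = mex{0,4,0,2} = 1
G(25) = mex{0,2,3,0} = 1
Stack A: G(22) = 0.
Stack B: G(25) = 1.
Stack C: G(17) = 0.
Combined Grundy value = 0 ⊕ 1 ⊕ 0 = 1.

1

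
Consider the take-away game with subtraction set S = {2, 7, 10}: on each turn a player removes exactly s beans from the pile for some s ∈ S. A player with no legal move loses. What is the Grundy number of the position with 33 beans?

G(0) = 0
G(1) = mex{} = 0
G(2) = mex{0} = 1
G(3) = mex{0} = 1
G(4) = mex{1} = 0
G(5) = mex{1} = 0
G(6) = mex{0} = 1
G(7) = mex{0,0} = 1
G(8) = mex{1,0} = 2
G(9) = mex{1,1} = 0
G(10) = mex{2,1,0} = 3
G(11) = mex{0,0,0} = 1
G(12) = mex{3,0,1} = 2
G(13) = mex{1,1,1} = 0
G(14) = mex{2,1,0} = 3
G(15) = mex{0,2,0} = 1
G(16) = mex{3,0,1} = 2
G(17) = mex{1,3,1} = 0
G(18) = mex{2,1,2} = 0
G(19) = mex{0,2,0} = 1
G(20) = mex{0,0,3} = 1
G(21) = mex{1,3,1} = 0
G(22) = mex{1,1,2} = 0
G(23) = mex{0,2,0} = 1
G(24) = mex{0,0,3} = 1
G(25) = mex{1,0,1} = 2
G(26) = mex{1,1,2} = 0
G(27) = mex{2,1,0} = 3
G(28) = mex{0,0,0} = 1
G(29) = mex{3,0,1} = 2
G(30) = mex{1,1,1} = 0
G(31) = mex{2,1,0} = 3
G(32) = mex{0,2,0} = 1
G(33) = mex{3,0,1} = 2

2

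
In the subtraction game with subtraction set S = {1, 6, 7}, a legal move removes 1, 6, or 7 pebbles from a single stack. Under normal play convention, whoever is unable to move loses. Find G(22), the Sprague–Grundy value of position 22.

n :  0  1  2  3  4  5  6  7  8  9 10 11 12 13 14 15 16 17 18 19 20 21 22
G :  0  1  0  1  0  1  2  3  2  3  2  3  0  1  0  1  0  1  2  3  2  3  2

2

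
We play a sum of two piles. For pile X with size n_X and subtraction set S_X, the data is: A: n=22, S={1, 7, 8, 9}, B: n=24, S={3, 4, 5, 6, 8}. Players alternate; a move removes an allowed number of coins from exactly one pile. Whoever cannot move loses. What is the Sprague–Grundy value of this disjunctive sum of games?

0

Pile A, S = {1, 7, 8, 9}:
G(0) = 0
G(1) = mex{0} = 1
G(2) = mex{1} = 0
G(3) = mex{0} = 1
G(4) = mex{1} = 0
G(5) = mex{0} = 1
G(6) = mex{1} = 0
G(7) = mex{0,0} = 1
G(8) = mex{1,1,0} = 2
G(9) = mex{2,0,1,0} = 3
G(10) = mex{3,1,0,1} = 2
G(11) = mex{2,0,1,0} = 3
G(12) = mex{3,1,0,1} = 2
G(13) = mex{2,0,1,0} = 3
G(14) = mex{3,1,0,1} = 2
G(15) = mex{2,2,1,0} = 3
G(16) = mex{3,3,2,1} = 0
G(17) = mex{0,2,3,2} = 1
G(18) = mex{1,3,2,3} = 0
G(19) = mex{0,2,3,2} = 1
G(20) = mex{1,3,2,3} = 0
G(21) = mex{0,2,3,2} = 1
G(22) = mex{1,3,2,3} = 0
G_A(22) = 0.
Pile B, S = {3, 4, 5, 6, 8}:
G(0) = 0
G(1) = mex{} = 0
G(2) = mex{} = 0
G(3) = mex{0} = 1
G(4) = mex{0,0} = 1
G(5) = mex{0,0,0} = 1
G(6) = mex{1,0,0,0} = 2
G(7) = mex{1,1,0,0} = 2
G(8) = mex{1,1,1,0,0} = 2
G(9) = mex{2,1,1,1,0} = 3
G(10) = mex{2,2,1,1,0} = 3
G(11) = mex{2,2,2,1,1} = 0
G(12) = mex{3,2,2,2,1} = 0
G(13) = mex{3,3,2,2,1} = 0
G(14) = mex{0,3,3,2,2} = 1
G(15) = mex{0,0,3,3,2} = 1
G(16) = mex{0,0,0,3,2} = 1
G(17) = mex{1,0,0,0,3} = 2
G(18) = mex{1,1,0,0,3} = 2
G(19) = mex{1,1,1,0,0} = 2
G(20) = mex{2,1,1,1,0} = 3
G(21) = mex{2,2,1,1,0} = 3
G(22) = mex{2,2,2,1,1} = 0
G(23) = mex{3,2,2,2,1} = 0
G(24) = mex{3,3,2,2,1} = 0
G_B(24) = 0.
Combined Grundy value = 0 ⊕ 0 = 0.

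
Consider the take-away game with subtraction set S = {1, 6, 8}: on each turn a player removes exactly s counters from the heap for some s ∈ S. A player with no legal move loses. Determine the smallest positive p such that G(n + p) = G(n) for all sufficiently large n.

n :  0  1  2  3  4  5  6  7  8  9 10 11 12 13 14 15 16
G :  0  1  0  1  0  1  2  0  1  0  1  0  1  2  0  1  0
G(n+7) = G(n) holds for n = 0,…,7 (a full window of length max(S) = 8), so the sequence is purely periodic with period 7.

7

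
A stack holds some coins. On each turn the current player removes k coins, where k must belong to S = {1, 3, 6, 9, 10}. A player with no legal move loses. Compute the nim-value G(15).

0

G(0) = 0
G(1) = mex{0} = 1
G(2) = mex{1} = 0
G(3) = mex{0,0} = 1
G(4) = mex{1,1} = 0
G(5) = mex{0,0} = 1
G(6) = mex{1,1,0} = 2
G(7) = mex{2,0,1} = 3
G(8) = mex{3,1,0} = 2
G(9) = mex{2,2,1,0} = 3
G(10) = mex{3,3,0,1,0} = 2
G(11) = mex{2,2,1,0,1} = 3
G(12) = mex{3,3,2,1,0} = 4
G(13) = mex{4,2,3,0,1} = 5
G(14) = mex{5,3,2,1,0} = 4
G(15) = mex{4,4,3,2,1} = 0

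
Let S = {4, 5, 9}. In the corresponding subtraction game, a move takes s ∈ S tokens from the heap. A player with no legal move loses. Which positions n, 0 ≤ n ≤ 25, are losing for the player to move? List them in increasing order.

G(0) = 0
G(1) = mex{} = 0
G(2) = mex{} = 0
G(3) = mex{} = 0
G(4) = mex{0} = 1
G(5) = mex{0,0} = 1
G(6) = mex{0,0} = 1
G(7) = mex{0,0} = 1
G(8) = mex{1,0} = 2
G(9) = mex{1,1,0} = 2
G(10) = mex{1,1,0} = 2
G(11) = mex{1,1,0} = 2
G(12) = mex{2,1,0} = 3
G(13) = mex{2,2,1} = 0
G(14) = mex{2,2,1} = 0
G(15) = mex{2,2,1} = 0
G(16) = mex{3,2,1} = 0
G(17) = mex{0,3,2} = 1
G(18) = mex{0,0,2} = 1
G(19) = mex{0,0,2} = 1
G(20) = mex{0,0,2} = 1
G(21) = mex{1,0,3} = 2
G(22) = mex{1,1,0} = 2
G(23) = mex{1,1,0} = 2
G(24) = mex{1,1,0} = 2
G(25) = mex{2,1,0} = 3
P-positions are exactly the n with G(n) = 0.

0, 1, 2, 3, 13, 14, 15, 16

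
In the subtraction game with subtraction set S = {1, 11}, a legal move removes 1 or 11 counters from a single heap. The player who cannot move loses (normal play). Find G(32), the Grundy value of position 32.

0

G(0) = 0
G(1) = mex{0} = 1
G(2) = mex{1} = 0
G(3) = mex{0} = 1
G(4) = mex{1} = 0
G(5) = mex{0} = 1
G(6) = mex{1} = 0
G(7) = mex{0} = 1
G(8) = mex{1} = 0
G(9) = mex{0} = 1
G(10) = mex{1} = 0
G(11) = mex{0,0} = 1
G(12) = mex{1,1} = 0
G(13) = mex{0,0} = 1
G(14) = mex{1,1} = 0
G(15) = mex{0,0} = 1
G(16) = mex{1,1} = 0
G(17) = mex{0,0} = 1
G(18) = mex{1,1} = 0
G(19) = mex{0,0} = 1
G(20) = mex{1,1} = 0
G(21) = mex{0,0} = 1
G(22) = mex{1,1} = 0
G(23) = mex{0,0} = 1
G(24) = mex{1,1} = 0
G(25) = mex{0,0} = 1
G(26) = mex{1,1} = 0
G(27) = mex{0,0} = 1
G(28) = mex{1,1} = 0
G(29) = mex{0,0} = 1
G(30) = mex{1,1} = 0
G(31) = mex{0,0} = 1
G(32) = mex{1,1} = 0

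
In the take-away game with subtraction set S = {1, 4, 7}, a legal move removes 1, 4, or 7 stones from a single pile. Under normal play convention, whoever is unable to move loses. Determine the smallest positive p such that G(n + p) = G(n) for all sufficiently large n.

G(0) = 0
G(1) = mex{0} = 1
G(2) = mex{1} = 0
G(3) = mex{0} = 1
G(4) = mex{1,0} = 2
G(5) = mex{2,1} = 0
G(6) = mex{0,0} = 1
G(7) = mex{1,1,0} = 2
G(8) = mex{2,2,1} = 0
G(9) = mex{0,0,0} = 1
G(10) = mex{1,1,1} = 0
G(11) = mex{0,2,2} = 1
G(12) = mex{1,0,0} = 2
G(13) = mex{2,1,1} = 0
G(14) = mex{0,0,2} = 1
G(15) = mex{1,1,0} = 2
G(16) = mex{2,2,1} = 0
G(17) = mex{0,0,0} = 1
G(n+8) = G(n) holds for n = 0,…,6 (a full window of length max(S) = 7), so the sequence is purely periodic with period 8.

8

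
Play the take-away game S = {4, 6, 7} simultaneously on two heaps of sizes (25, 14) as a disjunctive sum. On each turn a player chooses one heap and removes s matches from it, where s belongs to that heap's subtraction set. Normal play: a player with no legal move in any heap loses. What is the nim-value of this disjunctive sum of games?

0

All heaps use S = {4, 6, 7}:
n :  0  1  2  3  4  5  6  7  8  9 10 11 12 13 14 15 16 17 18 19 20 21 22 23 24 25
G :  0  0  0  0  1  1  1  1  2  2  2  0  0  0  0  1  1  1  1  2  2  2  0  0  0  0
Heap A: G(25) = 0.
Heap B: G(14) = 0.
Combined Grundy value = 0 ⊕ 0 = 0.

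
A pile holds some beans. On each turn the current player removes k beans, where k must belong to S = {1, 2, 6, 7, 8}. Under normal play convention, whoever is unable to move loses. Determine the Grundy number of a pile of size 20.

5

G(0) = 0
G(1) = mex{0} = 1
G(2) = mex{1,0} = 2
G(3) = mex{2,1} = 0
G(4) = mex{0,2} = 1
G(5) = mex{1,0} = 2
G(6) = mex{2,1,0} = 3
G(7) = mex{3,2,1,0} = 4
G(8) = mex{4,3,2,1,0} = 5
G(9) = mex{5,4,0,2,1} = 3
G(10) = mex{3,5,1,0,2} = 4
G(11) = mex{4,3,2,1,0} = 5
G(12) = mex{5,4,3,2,1} = 0
G(13) = mex{0,5,4,3,2} = 1
G(14) = mex{1,0,5,4,3} = 2
G(15) = mex{2,1,3,5,4} = 0
G(16) = mex{0,2,4,3,5} = 1
G(17) = mex{1,0,5,4,3} = 2
G(18) = mex{2,1,0,5,4} = 3
G(19) = mex{3,2,1,0,5} = 4
G(20) = mex{4,3,2,1,0} = 5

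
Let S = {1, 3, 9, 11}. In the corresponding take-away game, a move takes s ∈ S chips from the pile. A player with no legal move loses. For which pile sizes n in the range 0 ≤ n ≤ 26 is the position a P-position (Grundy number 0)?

G(0) = 0
G(1) = mex{0} = 1
G(2) = mex{1} = 0
G(3) = mex{0,0} = 1
G(4) = mex{1,1} = 0
G(5) = mex{0,0} = 1
G(6) = mex{1,1} = 0
G(7) = mex{0,0} = 1
G(8) = mex{1,1} = 0
G(9) = mex{0,0,0} = 1
G(10) = mex{1,1,1} = 0
G(11) = mex{0,0,0,0} = 1
G(12) = mex{1,1,1,1} = 0
G(13) = mex{0,0,0,0} = 1
G(14) = mex{1,1,1,1} = 0
G(15) = mex{0,0,0,0} = 1
G(16) = mex{1,1,1,1} = 0
G(17) = mex{0,0,0,0} = 1
G(18) = mex{1,1,1,1} = 0
G(19) = mex{0,0,0,0} = 1
G(20) = mex{1,1,1,1} = 0
G(21) = mex{0,0,0,0} = 1
G(22) = mex{1,1,1,1} = 0
G(23) = mex{0,0,0,0} = 1
G(24) = mex{1,1,1,1} = 0
G(25) = mex{0,0,0,0} = 1
G(26) = mex{1,1,1,1} = 0
P-positions are exactly the n with G(n) = 0.

0, 2, 4, 6, 8, 10, 12, 14, 16, 18, 20, 22, 24, 26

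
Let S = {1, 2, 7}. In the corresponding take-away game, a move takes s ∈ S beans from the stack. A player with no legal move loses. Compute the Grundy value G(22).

n :  0  1  2  3  4  5  6  7  8  9 10 11 12 13 14 15 16 17 18 19 20 21 22
G :  0  1  2  0  1  2  0  1  2  0  1  2  0  1  2  0  1  2  0  1  2  0  1

1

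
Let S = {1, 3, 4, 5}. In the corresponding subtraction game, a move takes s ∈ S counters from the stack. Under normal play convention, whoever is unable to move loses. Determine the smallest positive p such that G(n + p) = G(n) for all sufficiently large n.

8

n :  0  1  2  3  4  5  6  7  8  9 10 11 12 13 14 15 16 17
G :  0  1  0  1  2  3  2  3  0  1  0  1  2  3  2  3  0  1
G(n+8) = G(n) holds for n = 0,…,4 (a full window of length max(S) = 5), so the sequence is purely periodic with period 8.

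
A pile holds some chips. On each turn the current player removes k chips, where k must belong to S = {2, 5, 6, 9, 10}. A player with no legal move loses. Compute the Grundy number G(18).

G(0) = 0
G(1) = mex{} = 0
G(2) = mex{0} = 1
G(3) = mex{0} = 1
G(4) = mex{1} = 0
G(5) = mex{1,0} = 2
G(6) = mex{0,0,0} = 1
G(7) = mex{2,1,0} = 3
G(8) = mex{1,1,1} = 0
G(9) = mex{3,0,1,0} = 2
G(10) = mex{0,2,0,0,0} = 1
G(11) = mex{2,1,2,1,0} = 3
G(12) = mex{1,3,1,1,1} = 0
G(13) = mex{3,0,3,0,1} = 2
G(14) = mex{0,2,0,2,0} = 1
G(15) = mex{2,1,2,1,2} = 0
G(16) = mex{1,3,1,3,1} = 0
G(17) = mex{0,0,3,0,3} = 1
G(18) = mex{0,2,0,2,0} = 1

1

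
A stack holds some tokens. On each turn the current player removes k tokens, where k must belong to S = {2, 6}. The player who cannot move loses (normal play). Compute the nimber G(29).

0

G(0) = 0
G(1) = mex{} = 0
G(2) = mex{0} = 1
G(3) = mex{0} = 1
G(4) = mex{1} = 0
G(5) = mex{1} = 0
G(6) = mex{0,0} = 1
G(7) = mex{0,0} = 1
G(8) = mex{1,1} = 0
G(9) = mex{1,1} = 0
G(10) = mex{0,0} = 1
G(11) = mex{0,0} = 1
G(12) = mex{1,1} = 0
G(13) = mex{1,1} = 0
G(14) = mex{0,0} = 1
G(15) = mex{0,0} = 1
G(16) = mex{1,1} = 0
G(17) = mex{1,1} = 0
G(18) = mex{0,0} = 1
G(19) = mex{0,0} = 1
G(20) = mex{1,1} = 0
G(21) = mex{1,1} = 0
G(22) = mex{0,0} = 1
G(23) = mex{0,0} = 1
G(24) = mex{1,1} = 0
G(25) = mex{1,1} = 0
G(26) = mex{0,0} = 1
G(27) = mex{0,0} = 1
G(28) = mex{1,1} = 0
G(29) = mex{1,1} = 0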